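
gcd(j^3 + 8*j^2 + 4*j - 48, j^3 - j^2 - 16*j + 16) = j + 4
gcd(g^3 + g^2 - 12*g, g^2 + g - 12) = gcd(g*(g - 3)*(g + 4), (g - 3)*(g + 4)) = g^2 + g - 12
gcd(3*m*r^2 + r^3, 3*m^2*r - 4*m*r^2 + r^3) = r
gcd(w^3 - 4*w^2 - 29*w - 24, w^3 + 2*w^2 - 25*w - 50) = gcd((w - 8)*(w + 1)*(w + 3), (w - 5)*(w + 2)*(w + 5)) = 1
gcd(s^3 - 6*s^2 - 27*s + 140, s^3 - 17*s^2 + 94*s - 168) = s^2 - 11*s + 28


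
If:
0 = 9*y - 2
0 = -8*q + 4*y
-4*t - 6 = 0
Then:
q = 1/9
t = -3/2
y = 2/9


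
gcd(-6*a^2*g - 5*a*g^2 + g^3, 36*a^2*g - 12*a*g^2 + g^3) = 6*a*g - g^2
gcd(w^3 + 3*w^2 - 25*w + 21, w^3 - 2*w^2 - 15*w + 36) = w - 3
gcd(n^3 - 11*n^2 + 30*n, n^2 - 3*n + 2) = 1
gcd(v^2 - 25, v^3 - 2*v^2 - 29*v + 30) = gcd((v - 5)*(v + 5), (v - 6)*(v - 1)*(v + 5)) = v + 5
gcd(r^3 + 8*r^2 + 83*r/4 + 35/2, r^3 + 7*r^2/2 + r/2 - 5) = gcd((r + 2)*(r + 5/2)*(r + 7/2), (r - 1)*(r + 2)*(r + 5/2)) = r^2 + 9*r/2 + 5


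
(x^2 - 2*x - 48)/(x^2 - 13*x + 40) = (x + 6)/(x - 5)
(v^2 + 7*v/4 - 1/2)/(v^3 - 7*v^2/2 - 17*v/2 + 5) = (4*v - 1)/(2*(2*v^2 - 11*v + 5))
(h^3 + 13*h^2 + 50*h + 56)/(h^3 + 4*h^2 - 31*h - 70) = (h + 4)/(h - 5)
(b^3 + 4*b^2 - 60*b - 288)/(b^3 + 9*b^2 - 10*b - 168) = (b^2 - 2*b - 48)/(b^2 + 3*b - 28)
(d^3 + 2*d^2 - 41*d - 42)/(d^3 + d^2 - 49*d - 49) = (d - 6)/(d - 7)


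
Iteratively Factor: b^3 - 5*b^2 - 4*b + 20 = (b - 5)*(b^2 - 4) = (b - 5)*(b - 2)*(b + 2)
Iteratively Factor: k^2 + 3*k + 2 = (k + 2)*(k + 1)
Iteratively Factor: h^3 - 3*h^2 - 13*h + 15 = (h - 1)*(h^2 - 2*h - 15) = (h - 1)*(h + 3)*(h - 5)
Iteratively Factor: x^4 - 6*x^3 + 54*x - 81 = (x + 3)*(x^3 - 9*x^2 + 27*x - 27) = (x - 3)*(x + 3)*(x^2 - 6*x + 9) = (x - 3)^2*(x + 3)*(x - 3)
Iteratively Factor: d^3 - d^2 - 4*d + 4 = (d - 2)*(d^2 + d - 2) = (d - 2)*(d + 2)*(d - 1)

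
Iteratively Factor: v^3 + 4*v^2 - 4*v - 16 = (v + 2)*(v^2 + 2*v - 8) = (v + 2)*(v + 4)*(v - 2)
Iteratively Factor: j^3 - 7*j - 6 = (j + 1)*(j^2 - j - 6) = (j - 3)*(j + 1)*(j + 2)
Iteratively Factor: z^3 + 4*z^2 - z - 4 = (z - 1)*(z^2 + 5*z + 4) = (z - 1)*(z + 4)*(z + 1)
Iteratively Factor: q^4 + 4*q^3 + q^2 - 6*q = (q + 3)*(q^3 + q^2 - 2*q) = q*(q + 3)*(q^2 + q - 2) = q*(q - 1)*(q + 3)*(q + 2)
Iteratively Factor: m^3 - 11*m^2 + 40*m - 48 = (m - 3)*(m^2 - 8*m + 16) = (m - 4)*(m - 3)*(m - 4)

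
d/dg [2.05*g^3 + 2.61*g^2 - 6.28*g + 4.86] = 6.15*g^2 + 5.22*g - 6.28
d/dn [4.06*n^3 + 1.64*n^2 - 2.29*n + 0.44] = 12.18*n^2 + 3.28*n - 2.29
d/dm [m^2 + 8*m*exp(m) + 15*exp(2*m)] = 8*m*exp(m) + 2*m + 30*exp(2*m) + 8*exp(m)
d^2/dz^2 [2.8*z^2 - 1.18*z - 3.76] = 5.60000000000000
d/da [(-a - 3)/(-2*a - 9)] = 3/(2*a + 9)^2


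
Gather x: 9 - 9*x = 9 - 9*x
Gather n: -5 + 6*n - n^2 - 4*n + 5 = -n^2 + 2*n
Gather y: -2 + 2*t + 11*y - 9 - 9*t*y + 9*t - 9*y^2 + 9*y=11*t - 9*y^2 + y*(20 - 9*t) - 11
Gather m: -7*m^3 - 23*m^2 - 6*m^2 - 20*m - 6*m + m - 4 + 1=-7*m^3 - 29*m^2 - 25*m - 3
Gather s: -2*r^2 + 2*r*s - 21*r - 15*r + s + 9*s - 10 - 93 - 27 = -2*r^2 - 36*r + s*(2*r + 10) - 130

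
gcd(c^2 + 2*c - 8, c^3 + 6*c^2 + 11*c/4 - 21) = c + 4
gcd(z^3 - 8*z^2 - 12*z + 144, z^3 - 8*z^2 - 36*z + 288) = z - 6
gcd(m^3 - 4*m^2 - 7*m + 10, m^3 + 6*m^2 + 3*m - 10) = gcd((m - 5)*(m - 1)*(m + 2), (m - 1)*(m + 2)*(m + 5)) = m^2 + m - 2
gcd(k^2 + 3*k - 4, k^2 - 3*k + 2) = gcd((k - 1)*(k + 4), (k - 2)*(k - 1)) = k - 1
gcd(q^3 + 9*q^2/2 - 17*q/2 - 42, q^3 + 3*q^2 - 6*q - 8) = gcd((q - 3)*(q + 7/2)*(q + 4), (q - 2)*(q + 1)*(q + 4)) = q + 4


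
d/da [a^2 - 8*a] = 2*a - 8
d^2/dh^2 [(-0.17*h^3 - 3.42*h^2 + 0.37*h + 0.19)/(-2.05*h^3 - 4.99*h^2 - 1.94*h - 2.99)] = (25.2670699999999*h^6 - 13.38609*h^5 - 126.40341*h^4 - 410.069748*h^3 - 305.948754*h^2 + 38.19327*h + 69.682198)/(8.615125*h^9 + 62.911425*h^8 + 177.594165*h^7 + 281.019304*h^6 + 351.581952*h^5 + 351.042369*h^4 + 235.952963*h^3 + 167.592789*h^2 + 52.031382*h + 26.730899)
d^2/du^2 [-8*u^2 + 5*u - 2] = -16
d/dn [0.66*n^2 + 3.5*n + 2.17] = 1.32*n + 3.5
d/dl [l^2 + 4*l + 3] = 2*l + 4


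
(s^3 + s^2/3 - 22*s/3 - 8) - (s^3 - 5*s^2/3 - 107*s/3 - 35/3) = 2*s^2 + 85*s/3 + 11/3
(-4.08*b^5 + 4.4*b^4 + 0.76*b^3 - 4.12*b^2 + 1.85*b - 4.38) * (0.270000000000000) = -1.1016*b^5 + 1.188*b^4 + 0.2052*b^3 - 1.1124*b^2 + 0.4995*b - 1.1826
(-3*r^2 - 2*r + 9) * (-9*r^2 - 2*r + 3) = 27*r^4 + 24*r^3 - 86*r^2 - 24*r + 27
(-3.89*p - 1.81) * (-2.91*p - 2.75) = 11.3199*p^2 + 15.9646*p + 4.9775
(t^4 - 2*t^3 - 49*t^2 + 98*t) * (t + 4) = t^5 + 2*t^4 - 57*t^3 - 98*t^2 + 392*t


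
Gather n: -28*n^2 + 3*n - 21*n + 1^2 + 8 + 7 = -28*n^2 - 18*n + 16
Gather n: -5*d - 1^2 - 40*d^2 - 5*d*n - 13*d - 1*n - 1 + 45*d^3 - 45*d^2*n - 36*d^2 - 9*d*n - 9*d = 45*d^3 - 76*d^2 - 27*d + n*(-45*d^2 - 14*d - 1) - 2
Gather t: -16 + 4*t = 4*t - 16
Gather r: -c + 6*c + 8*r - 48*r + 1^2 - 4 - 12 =5*c - 40*r - 15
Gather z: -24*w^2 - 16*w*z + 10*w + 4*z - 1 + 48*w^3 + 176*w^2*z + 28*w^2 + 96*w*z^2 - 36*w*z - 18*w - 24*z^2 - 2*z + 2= 48*w^3 + 4*w^2 - 8*w + z^2*(96*w - 24) + z*(176*w^2 - 52*w + 2) + 1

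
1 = 1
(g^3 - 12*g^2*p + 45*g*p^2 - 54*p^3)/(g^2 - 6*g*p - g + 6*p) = (g^2 - 6*g*p + 9*p^2)/(g - 1)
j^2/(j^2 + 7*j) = j/(j + 7)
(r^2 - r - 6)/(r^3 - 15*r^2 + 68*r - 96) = (r + 2)/(r^2 - 12*r + 32)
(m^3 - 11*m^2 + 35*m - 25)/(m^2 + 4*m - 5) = (m^2 - 10*m + 25)/(m + 5)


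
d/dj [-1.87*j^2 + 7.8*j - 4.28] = 7.8 - 3.74*j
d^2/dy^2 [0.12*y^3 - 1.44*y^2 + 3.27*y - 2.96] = 0.72*y - 2.88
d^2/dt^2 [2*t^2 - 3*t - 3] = 4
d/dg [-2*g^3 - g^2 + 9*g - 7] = -6*g^2 - 2*g + 9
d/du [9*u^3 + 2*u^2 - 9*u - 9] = 27*u^2 + 4*u - 9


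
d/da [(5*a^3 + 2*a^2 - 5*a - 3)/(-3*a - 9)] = (-10*a^3 - 47*a^2 - 12*a + 12)/(3*(a^2 + 6*a + 9))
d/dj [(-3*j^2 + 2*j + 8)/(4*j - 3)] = 2*(-6*j^2 + 9*j - 19)/(16*j^2 - 24*j + 9)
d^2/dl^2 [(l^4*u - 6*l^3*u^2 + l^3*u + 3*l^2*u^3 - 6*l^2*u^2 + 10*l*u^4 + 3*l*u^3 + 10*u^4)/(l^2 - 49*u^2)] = 2*u*(-l^6 + 147*l^4*u^2 + 284*l^3*u^3 - 52*l^3*u^2 - 14847*l^2*u^4 + 852*l^2*u^3 + 41748*l*u^5 - 7644*l*u^4 - 7203*u^6 + 13916*u^5)/(-l^6 + 147*l^4*u^2 - 7203*l^2*u^4 + 117649*u^6)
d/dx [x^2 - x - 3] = 2*x - 1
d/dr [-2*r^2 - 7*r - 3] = -4*r - 7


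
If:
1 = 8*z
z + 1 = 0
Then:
No Solution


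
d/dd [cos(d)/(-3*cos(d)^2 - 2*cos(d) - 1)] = (sin(d) - 3*sin(3*d))/(4*cos(d) + 3*cos(2*d) + 5)^2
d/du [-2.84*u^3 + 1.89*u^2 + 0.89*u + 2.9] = -8.52*u^2 + 3.78*u + 0.89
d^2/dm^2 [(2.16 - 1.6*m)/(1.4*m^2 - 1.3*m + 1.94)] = (-(1.6*m - 2.16)*(2.8*m - 1.3)*(5.6*m - 2.6) + (13.44*m - 10.208)*(1.4*m^2 - 1.3*m + 1.94))/(1.4*m^2 - 1.3*m + 1.94)^3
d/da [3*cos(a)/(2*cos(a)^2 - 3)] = 3*(cos(2*a) + 4)*sin(a)/(cos(2*a) - 2)^2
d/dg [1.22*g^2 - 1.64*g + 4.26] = 2.44*g - 1.64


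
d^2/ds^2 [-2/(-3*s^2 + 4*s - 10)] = 4*(-9*s^2 + 12*s + 4*(3*s - 2)^2 - 30)/(3*s^2 - 4*s + 10)^3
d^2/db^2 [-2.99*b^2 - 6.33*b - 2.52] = -5.98000000000000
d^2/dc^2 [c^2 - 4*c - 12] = 2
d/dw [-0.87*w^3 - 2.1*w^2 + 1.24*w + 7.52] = -2.61*w^2 - 4.2*w + 1.24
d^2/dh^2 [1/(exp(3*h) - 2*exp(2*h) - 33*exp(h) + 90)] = ((-9*exp(2*h) + 8*exp(h) + 33)*(exp(3*h) - 2*exp(2*h) - 33*exp(h) + 90) + 2*(-3*exp(2*h) + 4*exp(h) + 33)^2*exp(h))*exp(h)/(exp(3*h) - 2*exp(2*h) - 33*exp(h) + 90)^3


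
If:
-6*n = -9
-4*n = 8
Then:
No Solution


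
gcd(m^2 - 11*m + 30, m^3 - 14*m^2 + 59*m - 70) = m - 5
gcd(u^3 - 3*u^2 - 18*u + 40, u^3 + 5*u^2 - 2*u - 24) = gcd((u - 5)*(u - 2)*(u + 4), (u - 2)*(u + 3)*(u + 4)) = u^2 + 2*u - 8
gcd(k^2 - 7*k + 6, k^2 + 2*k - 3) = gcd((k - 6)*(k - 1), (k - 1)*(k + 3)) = k - 1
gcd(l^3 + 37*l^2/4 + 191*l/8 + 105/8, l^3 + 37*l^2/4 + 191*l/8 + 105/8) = l^3 + 37*l^2/4 + 191*l/8 + 105/8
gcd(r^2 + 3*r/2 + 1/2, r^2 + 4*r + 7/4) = r + 1/2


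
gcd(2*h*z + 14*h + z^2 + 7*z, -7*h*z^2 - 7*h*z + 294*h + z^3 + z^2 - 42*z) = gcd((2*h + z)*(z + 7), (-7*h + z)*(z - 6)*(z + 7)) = z + 7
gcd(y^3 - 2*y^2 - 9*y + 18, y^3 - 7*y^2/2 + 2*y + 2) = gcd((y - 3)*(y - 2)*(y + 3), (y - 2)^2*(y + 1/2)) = y - 2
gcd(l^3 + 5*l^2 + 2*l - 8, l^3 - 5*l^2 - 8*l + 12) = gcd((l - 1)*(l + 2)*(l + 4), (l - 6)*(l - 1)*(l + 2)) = l^2 + l - 2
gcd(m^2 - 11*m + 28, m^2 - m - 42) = m - 7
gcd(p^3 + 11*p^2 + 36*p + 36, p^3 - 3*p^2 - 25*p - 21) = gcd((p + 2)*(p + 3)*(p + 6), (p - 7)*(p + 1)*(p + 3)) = p + 3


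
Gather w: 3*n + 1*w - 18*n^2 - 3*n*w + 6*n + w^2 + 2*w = -18*n^2 + 9*n + w^2 + w*(3 - 3*n)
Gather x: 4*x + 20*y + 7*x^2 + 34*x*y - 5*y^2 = 7*x^2 + x*(34*y + 4) - 5*y^2 + 20*y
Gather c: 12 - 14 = -2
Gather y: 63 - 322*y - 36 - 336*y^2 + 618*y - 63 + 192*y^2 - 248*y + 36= -144*y^2 + 48*y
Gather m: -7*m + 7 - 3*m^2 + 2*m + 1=-3*m^2 - 5*m + 8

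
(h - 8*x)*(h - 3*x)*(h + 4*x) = h^3 - 7*h^2*x - 20*h*x^2 + 96*x^3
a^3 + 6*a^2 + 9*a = a*(a + 3)^2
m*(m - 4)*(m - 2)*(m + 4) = m^4 - 2*m^3 - 16*m^2 + 32*m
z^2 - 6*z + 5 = (z - 5)*(z - 1)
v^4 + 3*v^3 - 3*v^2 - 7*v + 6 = (v - 1)^2*(v + 2)*(v + 3)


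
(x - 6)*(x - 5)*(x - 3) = x^3 - 14*x^2 + 63*x - 90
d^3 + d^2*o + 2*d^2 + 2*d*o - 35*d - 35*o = (d - 5)*(d + 7)*(d + o)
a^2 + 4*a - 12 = (a - 2)*(a + 6)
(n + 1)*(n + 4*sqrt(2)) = n^2 + n + 4*sqrt(2)*n + 4*sqrt(2)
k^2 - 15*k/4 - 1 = (k - 4)*(k + 1/4)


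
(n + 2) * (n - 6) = n^2 - 4*n - 12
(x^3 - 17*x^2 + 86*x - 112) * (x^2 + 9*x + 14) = x^5 - 8*x^4 - 53*x^3 + 424*x^2 + 196*x - 1568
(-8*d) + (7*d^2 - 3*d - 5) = 7*d^2 - 11*d - 5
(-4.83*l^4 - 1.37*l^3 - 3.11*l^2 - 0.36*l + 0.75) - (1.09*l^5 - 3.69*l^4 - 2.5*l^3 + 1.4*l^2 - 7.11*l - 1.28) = -1.09*l^5 - 1.14*l^4 + 1.13*l^3 - 4.51*l^2 + 6.75*l + 2.03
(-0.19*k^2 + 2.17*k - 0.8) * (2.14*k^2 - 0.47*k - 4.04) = -0.4066*k^4 + 4.7331*k^3 - 1.9643*k^2 - 8.3908*k + 3.232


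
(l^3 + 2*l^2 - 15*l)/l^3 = 1 + 2/l - 15/l^2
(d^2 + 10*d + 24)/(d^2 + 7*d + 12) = (d + 6)/(d + 3)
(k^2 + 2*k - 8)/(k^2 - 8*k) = (k^2 + 2*k - 8)/(k*(k - 8))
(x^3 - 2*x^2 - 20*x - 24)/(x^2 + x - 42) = (x^2 + 4*x + 4)/(x + 7)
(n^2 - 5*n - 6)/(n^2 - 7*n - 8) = (n - 6)/(n - 8)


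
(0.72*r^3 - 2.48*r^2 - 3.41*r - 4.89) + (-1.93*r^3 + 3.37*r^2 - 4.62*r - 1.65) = -1.21*r^3 + 0.89*r^2 - 8.03*r - 6.54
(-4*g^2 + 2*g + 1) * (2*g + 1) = -8*g^3 + 4*g + 1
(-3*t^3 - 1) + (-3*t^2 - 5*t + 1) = -3*t^3 - 3*t^2 - 5*t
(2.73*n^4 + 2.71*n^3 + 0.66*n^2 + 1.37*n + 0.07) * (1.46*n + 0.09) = 3.9858*n^5 + 4.2023*n^4 + 1.2075*n^3 + 2.0596*n^2 + 0.2255*n + 0.0063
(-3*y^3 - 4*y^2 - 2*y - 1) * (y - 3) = -3*y^4 + 5*y^3 + 10*y^2 + 5*y + 3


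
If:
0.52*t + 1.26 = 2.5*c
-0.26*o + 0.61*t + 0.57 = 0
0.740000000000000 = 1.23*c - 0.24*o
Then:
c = 0.07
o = -2.74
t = -2.10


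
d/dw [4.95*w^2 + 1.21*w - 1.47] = 9.9*w + 1.21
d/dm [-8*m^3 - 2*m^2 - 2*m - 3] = -24*m^2 - 4*m - 2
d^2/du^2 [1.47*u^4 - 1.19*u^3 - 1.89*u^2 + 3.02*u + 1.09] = 17.64*u^2 - 7.14*u - 3.78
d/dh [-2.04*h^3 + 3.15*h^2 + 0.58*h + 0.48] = -6.12*h^2 + 6.3*h + 0.58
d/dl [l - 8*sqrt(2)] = 1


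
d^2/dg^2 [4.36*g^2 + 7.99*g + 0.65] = 8.72000000000000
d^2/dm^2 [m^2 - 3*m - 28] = 2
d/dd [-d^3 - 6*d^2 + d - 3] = -3*d^2 - 12*d + 1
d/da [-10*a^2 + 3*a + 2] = 3 - 20*a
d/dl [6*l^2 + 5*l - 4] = 12*l + 5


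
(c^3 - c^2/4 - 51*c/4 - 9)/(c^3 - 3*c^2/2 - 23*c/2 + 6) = (4*c + 3)/(2*(2*c - 1))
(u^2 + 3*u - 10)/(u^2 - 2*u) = (u + 5)/u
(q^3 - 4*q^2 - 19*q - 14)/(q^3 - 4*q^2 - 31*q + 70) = (q^2 + 3*q + 2)/(q^2 + 3*q - 10)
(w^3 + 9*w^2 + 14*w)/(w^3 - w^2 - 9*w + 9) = w*(w^2 + 9*w + 14)/(w^3 - w^2 - 9*w + 9)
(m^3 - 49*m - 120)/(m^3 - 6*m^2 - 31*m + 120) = (m + 3)/(m - 3)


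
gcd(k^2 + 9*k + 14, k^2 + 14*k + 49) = k + 7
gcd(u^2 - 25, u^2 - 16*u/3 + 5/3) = u - 5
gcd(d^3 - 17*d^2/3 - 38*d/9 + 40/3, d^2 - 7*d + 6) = d - 6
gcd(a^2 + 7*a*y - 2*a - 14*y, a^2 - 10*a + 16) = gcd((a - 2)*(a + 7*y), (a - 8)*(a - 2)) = a - 2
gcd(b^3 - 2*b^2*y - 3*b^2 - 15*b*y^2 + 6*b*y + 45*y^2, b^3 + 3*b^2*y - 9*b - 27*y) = b^2 + 3*b*y - 3*b - 9*y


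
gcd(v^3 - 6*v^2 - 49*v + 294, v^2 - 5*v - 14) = v - 7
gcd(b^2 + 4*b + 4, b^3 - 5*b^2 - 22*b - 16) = b + 2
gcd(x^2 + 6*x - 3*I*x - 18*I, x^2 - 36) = x + 6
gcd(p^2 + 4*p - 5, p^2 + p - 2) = p - 1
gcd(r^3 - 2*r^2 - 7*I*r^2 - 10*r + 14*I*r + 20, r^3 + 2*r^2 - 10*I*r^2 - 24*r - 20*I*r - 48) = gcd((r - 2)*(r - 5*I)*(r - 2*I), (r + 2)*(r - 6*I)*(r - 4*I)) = 1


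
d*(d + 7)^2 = d^3 + 14*d^2 + 49*d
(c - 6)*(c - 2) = c^2 - 8*c + 12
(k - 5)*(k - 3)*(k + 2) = k^3 - 6*k^2 - k + 30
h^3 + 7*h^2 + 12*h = h*(h + 3)*(h + 4)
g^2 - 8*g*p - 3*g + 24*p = (g - 3)*(g - 8*p)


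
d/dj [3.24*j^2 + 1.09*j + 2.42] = 6.48*j + 1.09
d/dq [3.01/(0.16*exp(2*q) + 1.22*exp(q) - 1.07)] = (-0.9632*exp(q) - 3.6722)*exp(q)/(0.16*exp(2*q) + 1.22*exp(q) - 1.07)^2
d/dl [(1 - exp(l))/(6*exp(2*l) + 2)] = (3*exp(2*l) - 6*exp(l) - 1)*exp(l)/(2*(9*exp(4*l) + 6*exp(2*l) + 1))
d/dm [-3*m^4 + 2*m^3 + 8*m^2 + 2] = 2*m*(-6*m^2 + 3*m + 8)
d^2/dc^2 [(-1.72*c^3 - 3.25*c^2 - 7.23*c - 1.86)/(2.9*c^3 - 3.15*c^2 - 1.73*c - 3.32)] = (-86.0894*c^6 - 416.60124*c^5 - 87.9883199999997*c^4 - 321.139876*c^3 - 745.413612*c^2 + 171.651972*c + 39.177028)/(24.389*c^9 - 79.4745*c^8 + 42.67785*c^7 - 20.198175*c^6 + 156.509655*c^5 - 27.172365*c^4 - 17.836877*c^3 - 133.970964*c^2 - 57.206256*c - 36.594368)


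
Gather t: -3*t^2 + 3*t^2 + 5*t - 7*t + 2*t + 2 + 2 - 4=0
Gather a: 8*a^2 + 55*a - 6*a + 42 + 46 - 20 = 8*a^2 + 49*a + 68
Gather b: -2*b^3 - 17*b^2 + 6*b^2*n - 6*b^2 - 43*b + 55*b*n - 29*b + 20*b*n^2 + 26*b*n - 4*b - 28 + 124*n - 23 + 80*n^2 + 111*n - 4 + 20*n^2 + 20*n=-2*b^3 + b^2*(6*n - 23) + b*(20*n^2 + 81*n - 76) + 100*n^2 + 255*n - 55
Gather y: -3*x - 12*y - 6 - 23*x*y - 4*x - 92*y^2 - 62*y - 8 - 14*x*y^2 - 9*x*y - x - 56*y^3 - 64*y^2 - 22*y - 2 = -8*x - 56*y^3 + y^2*(-14*x - 156) + y*(-32*x - 96) - 16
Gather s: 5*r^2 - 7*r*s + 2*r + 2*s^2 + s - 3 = 5*r^2 + 2*r + 2*s^2 + s*(1 - 7*r) - 3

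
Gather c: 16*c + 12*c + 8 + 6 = 28*c + 14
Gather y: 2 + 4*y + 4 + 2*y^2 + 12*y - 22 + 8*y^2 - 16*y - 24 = 10*y^2 - 40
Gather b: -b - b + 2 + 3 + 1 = 6 - 2*b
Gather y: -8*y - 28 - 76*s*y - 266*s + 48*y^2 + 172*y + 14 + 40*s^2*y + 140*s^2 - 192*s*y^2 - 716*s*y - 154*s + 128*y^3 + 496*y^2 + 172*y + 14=140*s^2 - 420*s + 128*y^3 + y^2*(544 - 192*s) + y*(40*s^2 - 792*s + 336)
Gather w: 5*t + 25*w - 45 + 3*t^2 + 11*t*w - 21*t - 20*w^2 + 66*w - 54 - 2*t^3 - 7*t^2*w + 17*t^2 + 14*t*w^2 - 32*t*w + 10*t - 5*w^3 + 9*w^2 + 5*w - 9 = -2*t^3 + 20*t^2 - 6*t - 5*w^3 + w^2*(14*t - 11) + w*(-7*t^2 - 21*t + 96) - 108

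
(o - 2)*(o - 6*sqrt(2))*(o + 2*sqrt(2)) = o^3 - 4*sqrt(2)*o^2 - 2*o^2 - 24*o + 8*sqrt(2)*o + 48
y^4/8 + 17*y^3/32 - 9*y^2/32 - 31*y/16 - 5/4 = (y/4 + 1)*(y/2 + 1/2)*(y - 2)*(y + 5/4)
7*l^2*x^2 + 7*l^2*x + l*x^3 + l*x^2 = x*(7*l + x)*(l*x + l)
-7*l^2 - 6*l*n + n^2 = (-7*l + n)*(l + n)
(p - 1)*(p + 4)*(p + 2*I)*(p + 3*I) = p^4 + 3*p^3 + 5*I*p^3 - 10*p^2 + 15*I*p^2 - 18*p - 20*I*p + 24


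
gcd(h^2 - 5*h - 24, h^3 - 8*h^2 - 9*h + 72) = h^2 - 5*h - 24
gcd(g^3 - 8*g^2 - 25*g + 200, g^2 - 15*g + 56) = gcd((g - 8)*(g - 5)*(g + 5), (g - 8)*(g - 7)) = g - 8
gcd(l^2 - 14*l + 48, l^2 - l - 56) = l - 8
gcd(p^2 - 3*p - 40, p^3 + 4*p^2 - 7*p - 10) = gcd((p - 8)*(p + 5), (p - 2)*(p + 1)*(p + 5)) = p + 5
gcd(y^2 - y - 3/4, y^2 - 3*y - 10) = 1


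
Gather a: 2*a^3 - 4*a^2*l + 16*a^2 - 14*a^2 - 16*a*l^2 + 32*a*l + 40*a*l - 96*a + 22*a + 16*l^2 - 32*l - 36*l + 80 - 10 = 2*a^3 + a^2*(2 - 4*l) + a*(-16*l^2 + 72*l - 74) + 16*l^2 - 68*l + 70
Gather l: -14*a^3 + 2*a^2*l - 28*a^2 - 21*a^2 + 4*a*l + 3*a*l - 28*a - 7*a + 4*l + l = -14*a^3 - 49*a^2 - 35*a + l*(2*a^2 + 7*a + 5)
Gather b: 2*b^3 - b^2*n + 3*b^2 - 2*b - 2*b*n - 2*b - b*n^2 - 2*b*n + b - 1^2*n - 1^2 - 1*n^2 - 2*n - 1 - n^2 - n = 2*b^3 + b^2*(3 - n) + b*(-n^2 - 4*n - 3) - 2*n^2 - 4*n - 2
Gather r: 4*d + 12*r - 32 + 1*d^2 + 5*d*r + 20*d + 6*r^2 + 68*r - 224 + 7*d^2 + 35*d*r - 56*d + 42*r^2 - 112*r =8*d^2 - 32*d + 48*r^2 + r*(40*d - 32) - 256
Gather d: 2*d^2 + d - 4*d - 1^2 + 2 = 2*d^2 - 3*d + 1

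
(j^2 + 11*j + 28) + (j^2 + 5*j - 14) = 2*j^2 + 16*j + 14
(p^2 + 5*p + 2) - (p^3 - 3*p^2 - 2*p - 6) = -p^3 + 4*p^2 + 7*p + 8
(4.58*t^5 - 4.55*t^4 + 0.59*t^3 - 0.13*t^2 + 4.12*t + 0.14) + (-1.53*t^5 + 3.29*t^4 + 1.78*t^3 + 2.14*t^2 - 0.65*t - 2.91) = 3.05*t^5 - 1.26*t^4 + 2.37*t^3 + 2.01*t^2 + 3.47*t - 2.77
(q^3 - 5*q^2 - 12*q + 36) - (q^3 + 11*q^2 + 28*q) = -16*q^2 - 40*q + 36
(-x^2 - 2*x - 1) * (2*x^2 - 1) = -2*x^4 - 4*x^3 - x^2 + 2*x + 1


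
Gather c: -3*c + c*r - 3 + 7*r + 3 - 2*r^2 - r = c*(r - 3) - 2*r^2 + 6*r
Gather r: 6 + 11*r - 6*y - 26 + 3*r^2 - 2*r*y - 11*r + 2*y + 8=3*r^2 - 2*r*y - 4*y - 12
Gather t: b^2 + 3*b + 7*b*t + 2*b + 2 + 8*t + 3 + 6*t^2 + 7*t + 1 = b^2 + 5*b + 6*t^2 + t*(7*b + 15) + 6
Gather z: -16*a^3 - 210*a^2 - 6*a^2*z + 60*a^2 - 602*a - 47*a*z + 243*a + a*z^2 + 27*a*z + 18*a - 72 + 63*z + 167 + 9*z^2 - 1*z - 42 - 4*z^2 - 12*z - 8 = -16*a^3 - 150*a^2 - 341*a + z^2*(a + 5) + z*(-6*a^2 - 20*a + 50) + 45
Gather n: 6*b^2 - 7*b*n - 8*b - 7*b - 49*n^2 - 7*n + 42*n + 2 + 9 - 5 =6*b^2 - 15*b - 49*n^2 + n*(35 - 7*b) + 6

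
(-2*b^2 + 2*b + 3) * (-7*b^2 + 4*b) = 14*b^4 - 22*b^3 - 13*b^2 + 12*b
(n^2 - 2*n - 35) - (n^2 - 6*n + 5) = 4*n - 40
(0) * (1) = 0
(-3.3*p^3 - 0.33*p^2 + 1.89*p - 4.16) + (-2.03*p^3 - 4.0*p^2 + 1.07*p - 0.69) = -5.33*p^3 - 4.33*p^2 + 2.96*p - 4.85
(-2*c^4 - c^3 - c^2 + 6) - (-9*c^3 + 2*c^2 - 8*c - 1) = -2*c^4 + 8*c^3 - 3*c^2 + 8*c + 7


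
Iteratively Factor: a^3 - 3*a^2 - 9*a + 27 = (a + 3)*(a^2 - 6*a + 9) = (a - 3)*(a + 3)*(a - 3)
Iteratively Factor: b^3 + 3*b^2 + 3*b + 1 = (b + 1)*(b^2 + 2*b + 1) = (b + 1)^2*(b + 1)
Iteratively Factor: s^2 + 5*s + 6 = (s + 3)*(s + 2)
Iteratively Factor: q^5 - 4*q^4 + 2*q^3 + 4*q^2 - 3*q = (q - 1)*(q^4 - 3*q^3 - q^2 + 3*q) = q*(q - 1)*(q^3 - 3*q^2 - q + 3) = q*(q - 1)*(q + 1)*(q^2 - 4*q + 3) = q*(q - 3)*(q - 1)*(q + 1)*(q - 1)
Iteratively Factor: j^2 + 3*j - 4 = (j - 1)*(j + 4)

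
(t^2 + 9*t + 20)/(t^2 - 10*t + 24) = (t^2 + 9*t + 20)/(t^2 - 10*t + 24)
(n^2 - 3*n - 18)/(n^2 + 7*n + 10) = (n^2 - 3*n - 18)/(n^2 + 7*n + 10)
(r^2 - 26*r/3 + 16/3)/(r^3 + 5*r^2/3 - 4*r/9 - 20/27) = 9*(r - 8)/(9*r^2 + 21*r + 10)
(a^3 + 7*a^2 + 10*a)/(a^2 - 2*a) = (a^2 + 7*a + 10)/(a - 2)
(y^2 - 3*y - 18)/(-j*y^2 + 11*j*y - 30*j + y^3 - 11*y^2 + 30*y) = (y + 3)/(-j*y + 5*j + y^2 - 5*y)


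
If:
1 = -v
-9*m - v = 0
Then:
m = 1/9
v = -1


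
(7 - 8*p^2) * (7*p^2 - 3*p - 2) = -56*p^4 + 24*p^3 + 65*p^2 - 21*p - 14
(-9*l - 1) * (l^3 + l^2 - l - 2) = -9*l^4 - 10*l^3 + 8*l^2 + 19*l + 2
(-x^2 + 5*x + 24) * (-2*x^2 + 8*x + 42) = 2*x^4 - 18*x^3 - 50*x^2 + 402*x + 1008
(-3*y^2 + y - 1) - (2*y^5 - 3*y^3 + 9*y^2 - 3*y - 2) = -2*y^5 + 3*y^3 - 12*y^2 + 4*y + 1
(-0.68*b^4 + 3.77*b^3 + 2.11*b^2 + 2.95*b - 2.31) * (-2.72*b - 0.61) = 1.8496*b^5 - 9.8396*b^4 - 8.0389*b^3 - 9.3111*b^2 + 4.4837*b + 1.4091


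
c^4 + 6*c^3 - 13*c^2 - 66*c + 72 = (c - 3)*(c - 1)*(c + 4)*(c + 6)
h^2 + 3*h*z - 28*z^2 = (h - 4*z)*(h + 7*z)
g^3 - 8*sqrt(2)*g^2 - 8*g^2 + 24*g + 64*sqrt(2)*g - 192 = (g - 8)*(g - 6*sqrt(2))*(g - 2*sqrt(2))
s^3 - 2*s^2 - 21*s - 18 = (s - 6)*(s + 1)*(s + 3)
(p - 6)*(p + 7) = p^2 + p - 42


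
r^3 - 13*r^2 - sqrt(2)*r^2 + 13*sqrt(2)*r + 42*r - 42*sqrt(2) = (r - 7)*(r - 6)*(r - sqrt(2))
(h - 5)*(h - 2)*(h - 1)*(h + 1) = h^4 - 7*h^3 + 9*h^2 + 7*h - 10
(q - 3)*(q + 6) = q^2 + 3*q - 18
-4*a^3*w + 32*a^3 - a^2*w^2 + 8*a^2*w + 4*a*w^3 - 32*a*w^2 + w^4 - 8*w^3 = (-a + w)*(a + w)*(4*a + w)*(w - 8)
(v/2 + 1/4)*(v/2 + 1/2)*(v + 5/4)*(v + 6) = v^4/4 + 35*v^3/16 + 151*v^2/32 + 119*v/32 + 15/16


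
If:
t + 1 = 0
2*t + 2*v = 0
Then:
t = -1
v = 1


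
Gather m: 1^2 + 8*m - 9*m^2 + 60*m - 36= -9*m^2 + 68*m - 35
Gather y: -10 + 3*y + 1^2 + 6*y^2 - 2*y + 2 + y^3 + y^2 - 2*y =y^3 + 7*y^2 - y - 7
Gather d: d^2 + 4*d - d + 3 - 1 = d^2 + 3*d + 2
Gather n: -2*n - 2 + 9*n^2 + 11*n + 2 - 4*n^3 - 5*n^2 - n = -4*n^3 + 4*n^2 + 8*n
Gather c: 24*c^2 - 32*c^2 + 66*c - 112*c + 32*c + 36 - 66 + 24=-8*c^2 - 14*c - 6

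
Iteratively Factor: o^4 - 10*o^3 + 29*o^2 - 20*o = (o - 1)*(o^3 - 9*o^2 + 20*o) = (o - 5)*(o - 1)*(o^2 - 4*o) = (o - 5)*(o - 4)*(o - 1)*(o)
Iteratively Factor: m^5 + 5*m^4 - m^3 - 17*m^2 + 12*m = (m - 1)*(m^4 + 6*m^3 + 5*m^2 - 12*m) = (m - 1)^2*(m^3 + 7*m^2 + 12*m) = (m - 1)^2*(m + 3)*(m^2 + 4*m) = (m - 1)^2*(m + 3)*(m + 4)*(m)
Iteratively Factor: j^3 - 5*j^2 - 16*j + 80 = (j - 4)*(j^2 - j - 20) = (j - 5)*(j - 4)*(j + 4)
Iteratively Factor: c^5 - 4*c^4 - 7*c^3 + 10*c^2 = (c)*(c^4 - 4*c^3 - 7*c^2 + 10*c) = c*(c - 5)*(c^3 + c^2 - 2*c) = c^2*(c - 5)*(c^2 + c - 2) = c^2*(c - 5)*(c + 2)*(c - 1)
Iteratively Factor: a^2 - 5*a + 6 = (a - 3)*(a - 2)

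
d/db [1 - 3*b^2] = -6*b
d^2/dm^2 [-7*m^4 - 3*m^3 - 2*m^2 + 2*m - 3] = -84*m^2 - 18*m - 4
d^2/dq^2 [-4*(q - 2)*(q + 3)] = -8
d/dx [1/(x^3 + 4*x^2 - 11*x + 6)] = (-3*x^2 - 8*x + 11)/(x^3 + 4*x^2 - 11*x + 6)^2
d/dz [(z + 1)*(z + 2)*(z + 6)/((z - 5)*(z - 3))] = (z^4 - 16*z^3 - 47*z^2 + 246*z + 396)/(z^4 - 16*z^3 + 94*z^2 - 240*z + 225)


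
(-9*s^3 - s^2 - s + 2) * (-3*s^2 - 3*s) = 27*s^5 + 30*s^4 + 6*s^3 - 3*s^2 - 6*s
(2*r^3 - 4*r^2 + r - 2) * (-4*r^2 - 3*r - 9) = -8*r^5 + 10*r^4 - 10*r^3 + 41*r^2 - 3*r + 18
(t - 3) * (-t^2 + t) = -t^3 + 4*t^2 - 3*t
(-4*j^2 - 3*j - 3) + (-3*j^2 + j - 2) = -7*j^2 - 2*j - 5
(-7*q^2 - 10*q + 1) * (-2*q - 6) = 14*q^3 + 62*q^2 + 58*q - 6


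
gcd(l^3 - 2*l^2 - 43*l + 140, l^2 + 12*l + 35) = l + 7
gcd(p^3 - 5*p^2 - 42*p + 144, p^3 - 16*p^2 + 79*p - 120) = p^2 - 11*p + 24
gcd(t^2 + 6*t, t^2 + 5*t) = t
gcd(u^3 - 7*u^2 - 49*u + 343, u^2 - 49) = u^2 - 49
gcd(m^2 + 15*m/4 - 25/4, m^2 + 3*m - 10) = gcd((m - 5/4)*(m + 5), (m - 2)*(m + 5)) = m + 5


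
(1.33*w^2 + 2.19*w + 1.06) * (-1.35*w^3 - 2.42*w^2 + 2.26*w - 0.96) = -1.7955*w^5 - 6.1751*w^4 - 3.725*w^3 + 1.1074*w^2 + 0.2932*w - 1.0176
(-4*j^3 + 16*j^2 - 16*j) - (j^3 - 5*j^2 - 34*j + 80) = -5*j^3 + 21*j^2 + 18*j - 80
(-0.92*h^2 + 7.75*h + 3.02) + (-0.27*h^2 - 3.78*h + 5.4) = -1.19*h^2 + 3.97*h + 8.42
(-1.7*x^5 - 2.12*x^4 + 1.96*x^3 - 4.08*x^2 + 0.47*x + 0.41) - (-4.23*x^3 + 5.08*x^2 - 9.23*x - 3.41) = -1.7*x^5 - 2.12*x^4 + 6.19*x^3 - 9.16*x^2 + 9.7*x + 3.82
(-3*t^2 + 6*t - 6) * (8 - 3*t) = 9*t^3 - 42*t^2 + 66*t - 48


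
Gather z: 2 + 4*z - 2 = 4*z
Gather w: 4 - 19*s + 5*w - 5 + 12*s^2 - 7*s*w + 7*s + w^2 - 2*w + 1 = 12*s^2 - 12*s + w^2 + w*(3 - 7*s)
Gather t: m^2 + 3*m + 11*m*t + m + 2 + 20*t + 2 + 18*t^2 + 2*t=m^2 + 4*m + 18*t^2 + t*(11*m + 22) + 4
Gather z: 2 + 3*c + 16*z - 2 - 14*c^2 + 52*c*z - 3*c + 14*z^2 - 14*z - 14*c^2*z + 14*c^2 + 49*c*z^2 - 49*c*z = z^2*(49*c + 14) + z*(-14*c^2 + 3*c + 2)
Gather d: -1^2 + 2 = 1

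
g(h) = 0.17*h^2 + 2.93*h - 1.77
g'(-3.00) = 1.91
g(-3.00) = -9.03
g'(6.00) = 4.97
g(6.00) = 21.93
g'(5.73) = 4.88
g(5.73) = 20.60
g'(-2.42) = 2.11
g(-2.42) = -7.87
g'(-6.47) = 0.73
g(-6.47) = -13.61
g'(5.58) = 4.83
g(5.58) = 19.87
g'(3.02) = 3.96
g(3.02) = 8.63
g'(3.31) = 4.06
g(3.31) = 9.79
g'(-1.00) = 2.59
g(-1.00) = -4.53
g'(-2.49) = 2.08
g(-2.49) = -8.01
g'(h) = 0.34*h + 2.93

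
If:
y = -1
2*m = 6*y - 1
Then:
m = -7/2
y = -1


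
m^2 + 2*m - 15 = (m - 3)*(m + 5)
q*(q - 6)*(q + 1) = q^3 - 5*q^2 - 6*q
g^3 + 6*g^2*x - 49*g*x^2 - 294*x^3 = (g - 7*x)*(g + 6*x)*(g + 7*x)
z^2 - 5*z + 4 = (z - 4)*(z - 1)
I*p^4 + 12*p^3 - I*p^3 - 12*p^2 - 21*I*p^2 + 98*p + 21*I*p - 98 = (p - 7*I)^2*(p + 2*I)*(I*p - I)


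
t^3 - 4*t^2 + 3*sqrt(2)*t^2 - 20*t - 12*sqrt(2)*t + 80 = (t - 4)*(t - 2*sqrt(2))*(t + 5*sqrt(2))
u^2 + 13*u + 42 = (u + 6)*(u + 7)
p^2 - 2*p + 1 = (p - 1)^2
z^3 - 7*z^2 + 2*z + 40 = (z - 5)*(z - 4)*(z + 2)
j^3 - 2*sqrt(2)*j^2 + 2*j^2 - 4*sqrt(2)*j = j*(j + 2)*(j - 2*sqrt(2))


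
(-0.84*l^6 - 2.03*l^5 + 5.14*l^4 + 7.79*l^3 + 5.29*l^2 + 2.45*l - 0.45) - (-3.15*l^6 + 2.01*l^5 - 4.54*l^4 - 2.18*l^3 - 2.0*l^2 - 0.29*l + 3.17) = 2.31*l^6 - 4.04*l^5 + 9.68*l^4 + 9.97*l^3 + 7.29*l^2 + 2.74*l - 3.62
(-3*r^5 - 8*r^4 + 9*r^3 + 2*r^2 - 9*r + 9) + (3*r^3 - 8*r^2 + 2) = -3*r^5 - 8*r^4 + 12*r^3 - 6*r^2 - 9*r + 11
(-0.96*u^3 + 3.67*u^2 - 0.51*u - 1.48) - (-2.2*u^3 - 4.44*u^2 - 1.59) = 1.24*u^3 + 8.11*u^2 - 0.51*u + 0.11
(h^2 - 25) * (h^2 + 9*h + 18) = h^4 + 9*h^3 - 7*h^2 - 225*h - 450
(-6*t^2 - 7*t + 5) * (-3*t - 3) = 18*t^3 + 39*t^2 + 6*t - 15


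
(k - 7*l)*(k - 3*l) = k^2 - 10*k*l + 21*l^2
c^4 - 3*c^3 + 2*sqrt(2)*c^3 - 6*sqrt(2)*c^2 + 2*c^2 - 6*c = c*(c - 3)*(c + sqrt(2))^2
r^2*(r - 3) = r^3 - 3*r^2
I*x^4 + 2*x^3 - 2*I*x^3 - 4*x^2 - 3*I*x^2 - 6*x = x*(x - 3)*(x - 2*I)*(I*x + I)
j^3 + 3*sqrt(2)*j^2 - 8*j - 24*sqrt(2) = (j - 2*sqrt(2))*(j + 2*sqrt(2))*(j + 3*sqrt(2))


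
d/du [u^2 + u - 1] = 2*u + 1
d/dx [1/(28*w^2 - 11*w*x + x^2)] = (11*w - 2*x)/(28*w^2 - 11*w*x + x^2)^2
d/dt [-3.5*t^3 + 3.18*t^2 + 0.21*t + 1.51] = -10.5*t^2 + 6.36*t + 0.21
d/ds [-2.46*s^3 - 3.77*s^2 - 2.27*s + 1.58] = -7.38*s^2 - 7.54*s - 2.27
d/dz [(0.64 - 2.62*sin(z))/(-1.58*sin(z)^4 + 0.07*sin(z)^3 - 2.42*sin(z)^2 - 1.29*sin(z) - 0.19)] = (-12.4188*sin(z)^4 + 4.4116*sin(z)^3 - 6.4748*sin(z)^2 + 3.0976*sin(z) + 1.3234)*cos(z)/(2.4964*sin(z)^8 - 0.2212*sin(z)^7 + 7.6521*sin(z)^6 + 3.7376*sin(z)^5 + 6.2762*sin(z)^4 + 6.217*sin(z)^3 + 2.5837*sin(z)^2 + 0.4902*sin(z) + 0.0361)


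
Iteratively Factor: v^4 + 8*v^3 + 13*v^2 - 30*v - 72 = (v + 3)*(v^3 + 5*v^2 - 2*v - 24) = (v + 3)^2*(v^2 + 2*v - 8) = (v - 2)*(v + 3)^2*(v + 4)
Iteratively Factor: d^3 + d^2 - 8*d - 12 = (d - 3)*(d^2 + 4*d + 4) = (d - 3)*(d + 2)*(d + 2)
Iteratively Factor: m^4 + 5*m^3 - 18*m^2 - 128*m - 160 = (m + 4)*(m^3 + m^2 - 22*m - 40) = (m - 5)*(m + 4)*(m^2 + 6*m + 8) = (m - 5)*(m + 2)*(m + 4)*(m + 4)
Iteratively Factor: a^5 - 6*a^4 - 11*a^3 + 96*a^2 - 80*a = (a + 4)*(a^4 - 10*a^3 + 29*a^2 - 20*a) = (a - 4)*(a + 4)*(a^3 - 6*a^2 + 5*a) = (a - 4)*(a - 1)*(a + 4)*(a^2 - 5*a) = a*(a - 4)*(a - 1)*(a + 4)*(a - 5)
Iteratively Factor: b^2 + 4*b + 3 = (b + 3)*(b + 1)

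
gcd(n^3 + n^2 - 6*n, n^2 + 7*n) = n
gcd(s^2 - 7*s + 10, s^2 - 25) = s - 5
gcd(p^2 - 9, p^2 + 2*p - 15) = p - 3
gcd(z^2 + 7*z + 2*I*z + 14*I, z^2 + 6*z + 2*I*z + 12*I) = z + 2*I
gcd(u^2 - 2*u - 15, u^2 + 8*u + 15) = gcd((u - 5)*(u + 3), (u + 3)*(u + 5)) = u + 3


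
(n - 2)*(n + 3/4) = n^2 - 5*n/4 - 3/2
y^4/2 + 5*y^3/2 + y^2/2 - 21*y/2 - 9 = (y/2 + 1/2)*(y - 2)*(y + 3)^2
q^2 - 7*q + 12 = (q - 4)*(q - 3)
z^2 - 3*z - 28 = (z - 7)*(z + 4)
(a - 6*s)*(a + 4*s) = a^2 - 2*a*s - 24*s^2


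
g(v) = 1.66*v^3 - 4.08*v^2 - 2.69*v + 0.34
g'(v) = 4.98*v^2 - 8.16*v - 2.69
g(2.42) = -6.54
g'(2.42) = 6.73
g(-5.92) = -471.13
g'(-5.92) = 220.15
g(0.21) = -0.39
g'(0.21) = -4.18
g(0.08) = 0.10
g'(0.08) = -3.31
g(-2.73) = -56.50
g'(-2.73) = 56.70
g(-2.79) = -59.97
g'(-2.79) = 58.84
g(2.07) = -7.99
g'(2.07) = 1.76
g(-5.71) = -426.37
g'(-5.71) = 206.27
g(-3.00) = -73.13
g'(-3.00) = 66.61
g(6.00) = 195.88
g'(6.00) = 127.63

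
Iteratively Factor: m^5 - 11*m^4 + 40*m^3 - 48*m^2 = (m)*(m^4 - 11*m^3 + 40*m^2 - 48*m) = m*(m - 4)*(m^3 - 7*m^2 + 12*m) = m^2*(m - 4)*(m^2 - 7*m + 12) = m^2*(m - 4)*(m - 3)*(m - 4)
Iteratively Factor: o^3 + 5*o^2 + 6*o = (o + 2)*(o^2 + 3*o) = (o + 2)*(o + 3)*(o)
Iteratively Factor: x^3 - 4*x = (x + 2)*(x^2 - 2*x) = x*(x + 2)*(x - 2)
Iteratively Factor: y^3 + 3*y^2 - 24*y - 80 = (y + 4)*(y^2 - y - 20) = (y + 4)^2*(y - 5)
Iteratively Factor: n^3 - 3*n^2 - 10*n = (n + 2)*(n^2 - 5*n) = n*(n + 2)*(n - 5)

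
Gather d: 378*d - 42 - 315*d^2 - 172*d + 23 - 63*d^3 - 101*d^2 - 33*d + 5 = -63*d^3 - 416*d^2 + 173*d - 14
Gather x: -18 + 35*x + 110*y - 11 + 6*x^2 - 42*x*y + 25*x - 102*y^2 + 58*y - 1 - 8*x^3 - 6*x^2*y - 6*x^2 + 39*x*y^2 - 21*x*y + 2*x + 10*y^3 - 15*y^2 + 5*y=-8*x^3 - 6*x^2*y + x*(39*y^2 - 63*y + 62) + 10*y^3 - 117*y^2 + 173*y - 30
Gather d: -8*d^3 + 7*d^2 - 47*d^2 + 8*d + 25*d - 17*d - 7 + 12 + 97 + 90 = -8*d^3 - 40*d^2 + 16*d + 192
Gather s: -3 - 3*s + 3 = -3*s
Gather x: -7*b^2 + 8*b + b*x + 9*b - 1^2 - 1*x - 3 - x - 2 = -7*b^2 + 17*b + x*(b - 2) - 6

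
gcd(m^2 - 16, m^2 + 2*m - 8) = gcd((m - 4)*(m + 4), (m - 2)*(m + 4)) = m + 4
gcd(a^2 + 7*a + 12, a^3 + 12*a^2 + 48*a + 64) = a + 4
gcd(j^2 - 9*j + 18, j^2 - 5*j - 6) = j - 6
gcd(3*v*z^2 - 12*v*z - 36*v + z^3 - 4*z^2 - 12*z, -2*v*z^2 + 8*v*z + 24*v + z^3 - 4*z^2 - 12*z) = z^2 - 4*z - 12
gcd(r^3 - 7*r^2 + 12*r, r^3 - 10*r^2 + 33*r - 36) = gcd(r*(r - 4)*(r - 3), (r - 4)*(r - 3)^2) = r^2 - 7*r + 12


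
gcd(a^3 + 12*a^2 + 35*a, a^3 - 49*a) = a^2 + 7*a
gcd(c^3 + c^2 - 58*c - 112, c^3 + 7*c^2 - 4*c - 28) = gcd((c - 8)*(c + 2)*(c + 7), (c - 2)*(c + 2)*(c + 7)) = c^2 + 9*c + 14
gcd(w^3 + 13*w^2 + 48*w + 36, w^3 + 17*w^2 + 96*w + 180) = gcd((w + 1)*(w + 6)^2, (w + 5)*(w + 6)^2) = w^2 + 12*w + 36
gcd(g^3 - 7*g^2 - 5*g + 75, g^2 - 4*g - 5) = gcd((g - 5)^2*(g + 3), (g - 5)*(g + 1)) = g - 5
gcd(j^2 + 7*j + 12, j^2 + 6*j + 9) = j + 3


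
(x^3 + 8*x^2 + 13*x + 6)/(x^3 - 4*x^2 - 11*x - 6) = (x + 6)/(x - 6)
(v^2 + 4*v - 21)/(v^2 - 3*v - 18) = (-v^2 - 4*v + 21)/(-v^2 + 3*v + 18)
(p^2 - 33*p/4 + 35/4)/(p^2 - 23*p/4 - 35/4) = (4*p - 5)/(4*p + 5)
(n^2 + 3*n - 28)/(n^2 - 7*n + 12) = (n + 7)/(n - 3)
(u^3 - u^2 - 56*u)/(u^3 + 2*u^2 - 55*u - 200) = u*(u + 7)/(u^2 + 10*u + 25)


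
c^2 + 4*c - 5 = (c - 1)*(c + 5)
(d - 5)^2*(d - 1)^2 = d^4 - 12*d^3 + 46*d^2 - 60*d + 25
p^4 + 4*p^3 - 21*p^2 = p^2*(p - 3)*(p + 7)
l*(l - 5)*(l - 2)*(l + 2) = l^4 - 5*l^3 - 4*l^2 + 20*l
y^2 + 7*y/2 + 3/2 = (y + 1/2)*(y + 3)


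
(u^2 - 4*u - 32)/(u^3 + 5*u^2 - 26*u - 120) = (u - 8)/(u^2 + u - 30)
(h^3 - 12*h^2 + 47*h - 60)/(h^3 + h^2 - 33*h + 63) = (h^2 - 9*h + 20)/(h^2 + 4*h - 21)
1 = 1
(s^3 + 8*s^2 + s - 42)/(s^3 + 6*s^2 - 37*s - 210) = (s^2 + s - 6)/(s^2 - s - 30)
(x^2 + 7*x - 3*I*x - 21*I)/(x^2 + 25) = (x^2 + x*(7 - 3*I) - 21*I)/(x^2 + 25)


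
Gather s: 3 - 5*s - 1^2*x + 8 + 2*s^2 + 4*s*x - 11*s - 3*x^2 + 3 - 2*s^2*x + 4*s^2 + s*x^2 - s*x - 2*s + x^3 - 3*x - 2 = s^2*(6 - 2*x) + s*(x^2 + 3*x - 18) + x^3 - 3*x^2 - 4*x + 12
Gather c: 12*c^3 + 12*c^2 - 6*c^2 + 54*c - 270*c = 12*c^3 + 6*c^2 - 216*c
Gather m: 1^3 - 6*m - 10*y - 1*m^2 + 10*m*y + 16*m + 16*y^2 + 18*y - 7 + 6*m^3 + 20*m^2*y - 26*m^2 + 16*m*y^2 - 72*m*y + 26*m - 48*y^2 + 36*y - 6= 6*m^3 + m^2*(20*y - 27) + m*(16*y^2 - 62*y + 36) - 32*y^2 + 44*y - 12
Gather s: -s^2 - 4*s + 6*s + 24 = -s^2 + 2*s + 24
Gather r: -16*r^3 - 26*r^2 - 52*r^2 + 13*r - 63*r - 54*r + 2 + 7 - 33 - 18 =-16*r^3 - 78*r^2 - 104*r - 42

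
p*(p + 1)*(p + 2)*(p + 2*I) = p^4 + 3*p^3 + 2*I*p^3 + 2*p^2 + 6*I*p^2 + 4*I*p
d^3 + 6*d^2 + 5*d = d*(d + 1)*(d + 5)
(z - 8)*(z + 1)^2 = z^3 - 6*z^2 - 15*z - 8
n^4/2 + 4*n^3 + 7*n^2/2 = n^2*(n/2 + 1/2)*(n + 7)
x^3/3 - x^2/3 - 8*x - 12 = (x/3 + 1)*(x - 6)*(x + 2)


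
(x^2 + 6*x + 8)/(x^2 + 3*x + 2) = (x + 4)/(x + 1)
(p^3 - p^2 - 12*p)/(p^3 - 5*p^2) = (p^2 - p - 12)/(p*(p - 5))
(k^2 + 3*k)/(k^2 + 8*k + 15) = k/(k + 5)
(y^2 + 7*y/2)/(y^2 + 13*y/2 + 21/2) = y/(y + 3)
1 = 1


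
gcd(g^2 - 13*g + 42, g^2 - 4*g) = 1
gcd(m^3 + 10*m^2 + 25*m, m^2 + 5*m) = m^2 + 5*m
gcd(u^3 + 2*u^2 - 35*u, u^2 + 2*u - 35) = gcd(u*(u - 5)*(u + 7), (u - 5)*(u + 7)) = u^2 + 2*u - 35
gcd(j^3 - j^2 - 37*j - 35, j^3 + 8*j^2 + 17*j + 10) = j^2 + 6*j + 5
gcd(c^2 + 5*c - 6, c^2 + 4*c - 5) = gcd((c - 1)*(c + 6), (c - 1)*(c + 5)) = c - 1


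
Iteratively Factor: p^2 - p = (p)*(p - 1)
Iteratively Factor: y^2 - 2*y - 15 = (y - 5)*(y + 3)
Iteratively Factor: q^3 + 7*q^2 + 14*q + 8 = (q + 2)*(q^2 + 5*q + 4) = (q + 1)*(q + 2)*(q + 4)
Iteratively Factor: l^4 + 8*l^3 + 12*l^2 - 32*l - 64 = (l + 4)*(l^3 + 4*l^2 - 4*l - 16) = (l - 2)*(l + 4)*(l^2 + 6*l + 8) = (l - 2)*(l + 4)^2*(l + 2)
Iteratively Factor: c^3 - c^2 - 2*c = (c - 2)*(c^2 + c) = (c - 2)*(c + 1)*(c)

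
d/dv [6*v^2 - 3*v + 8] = 12*v - 3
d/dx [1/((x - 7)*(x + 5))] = 2*(1 - x)/(x^4 - 4*x^3 - 66*x^2 + 140*x + 1225)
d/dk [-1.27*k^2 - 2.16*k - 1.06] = -2.54*k - 2.16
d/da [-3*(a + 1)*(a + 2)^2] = 3*(-3*a - 4)*(a + 2)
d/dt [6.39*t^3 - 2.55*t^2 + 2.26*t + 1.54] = 19.17*t^2 - 5.1*t + 2.26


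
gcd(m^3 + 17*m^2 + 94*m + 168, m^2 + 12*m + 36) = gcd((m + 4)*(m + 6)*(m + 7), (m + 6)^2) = m + 6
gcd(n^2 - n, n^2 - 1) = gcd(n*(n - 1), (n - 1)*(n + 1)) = n - 1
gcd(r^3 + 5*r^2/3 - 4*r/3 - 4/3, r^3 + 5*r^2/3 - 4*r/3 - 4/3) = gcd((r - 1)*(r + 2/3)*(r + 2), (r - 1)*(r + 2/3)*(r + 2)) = r^3 + 5*r^2/3 - 4*r/3 - 4/3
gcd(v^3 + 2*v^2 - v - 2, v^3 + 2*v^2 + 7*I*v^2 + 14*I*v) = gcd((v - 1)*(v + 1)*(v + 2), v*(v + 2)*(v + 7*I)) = v + 2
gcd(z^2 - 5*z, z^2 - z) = z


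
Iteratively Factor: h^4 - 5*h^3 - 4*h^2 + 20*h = (h - 5)*(h^3 - 4*h) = (h - 5)*(h + 2)*(h^2 - 2*h) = h*(h - 5)*(h + 2)*(h - 2)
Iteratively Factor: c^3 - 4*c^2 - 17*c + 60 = (c + 4)*(c^2 - 8*c + 15) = (c - 5)*(c + 4)*(c - 3)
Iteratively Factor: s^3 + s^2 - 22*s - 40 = (s - 5)*(s^2 + 6*s + 8) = (s - 5)*(s + 4)*(s + 2)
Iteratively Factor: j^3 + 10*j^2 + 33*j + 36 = (j + 4)*(j^2 + 6*j + 9) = (j + 3)*(j + 4)*(j + 3)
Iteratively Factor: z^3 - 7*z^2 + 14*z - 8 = (z - 4)*(z^2 - 3*z + 2) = (z - 4)*(z - 1)*(z - 2)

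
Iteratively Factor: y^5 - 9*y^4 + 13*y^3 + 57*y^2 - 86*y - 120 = (y - 5)*(y^4 - 4*y^3 - 7*y^2 + 22*y + 24) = (y - 5)*(y + 1)*(y^3 - 5*y^2 - 2*y + 24) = (y - 5)*(y + 1)*(y + 2)*(y^2 - 7*y + 12) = (y - 5)*(y - 3)*(y + 1)*(y + 2)*(y - 4)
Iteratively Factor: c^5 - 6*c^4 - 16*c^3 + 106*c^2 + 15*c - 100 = (c + 1)*(c^4 - 7*c^3 - 9*c^2 + 115*c - 100) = (c - 5)*(c + 1)*(c^3 - 2*c^2 - 19*c + 20) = (c - 5)*(c - 1)*(c + 1)*(c^2 - c - 20) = (c - 5)*(c - 1)*(c + 1)*(c + 4)*(c - 5)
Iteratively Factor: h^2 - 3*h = (h)*(h - 3)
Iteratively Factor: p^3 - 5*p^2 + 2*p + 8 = (p - 2)*(p^2 - 3*p - 4) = (p - 2)*(p + 1)*(p - 4)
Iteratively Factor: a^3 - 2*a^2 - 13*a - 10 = (a + 2)*(a^2 - 4*a - 5) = (a - 5)*(a + 2)*(a + 1)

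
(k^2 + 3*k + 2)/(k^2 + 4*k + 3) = (k + 2)/(k + 3)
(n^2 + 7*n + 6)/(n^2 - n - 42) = (n + 1)/(n - 7)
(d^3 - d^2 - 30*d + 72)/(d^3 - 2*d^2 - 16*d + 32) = (d^2 + 3*d - 18)/(d^2 + 2*d - 8)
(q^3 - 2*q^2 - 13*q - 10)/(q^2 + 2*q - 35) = (q^2 + 3*q + 2)/(q + 7)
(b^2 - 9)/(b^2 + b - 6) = (b - 3)/(b - 2)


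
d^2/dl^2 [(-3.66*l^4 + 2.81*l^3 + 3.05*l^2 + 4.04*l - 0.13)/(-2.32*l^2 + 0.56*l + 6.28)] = (39.3991680000001*l^6 - 28.5304320000001*l^5 - 313.06176*l^4 + 70.8853120000001*l^3 + 1410.415872*l^2 - 1019.111904*l - 208.288864)/(12.487168*l^6 - 9.042432*l^5 - 99.22176*l^4 + 48.77824*l^3 + 268.58304*l^2 - 66.256512*l - 247.673152)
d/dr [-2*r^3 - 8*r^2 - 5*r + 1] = -6*r^2 - 16*r - 5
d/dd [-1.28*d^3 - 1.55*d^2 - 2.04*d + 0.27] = -3.84*d^2 - 3.1*d - 2.04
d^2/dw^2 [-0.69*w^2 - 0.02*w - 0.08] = -1.38000000000000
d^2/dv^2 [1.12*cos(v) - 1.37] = -1.12*cos(v)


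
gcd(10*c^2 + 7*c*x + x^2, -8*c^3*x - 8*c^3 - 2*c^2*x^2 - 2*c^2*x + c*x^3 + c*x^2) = 2*c + x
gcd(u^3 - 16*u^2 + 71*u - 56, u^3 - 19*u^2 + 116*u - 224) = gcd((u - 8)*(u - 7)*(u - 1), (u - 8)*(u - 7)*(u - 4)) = u^2 - 15*u + 56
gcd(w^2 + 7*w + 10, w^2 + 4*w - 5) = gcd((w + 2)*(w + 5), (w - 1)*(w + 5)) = w + 5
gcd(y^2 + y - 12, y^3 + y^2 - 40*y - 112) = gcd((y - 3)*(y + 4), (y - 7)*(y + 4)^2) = y + 4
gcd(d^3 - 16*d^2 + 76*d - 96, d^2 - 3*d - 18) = d - 6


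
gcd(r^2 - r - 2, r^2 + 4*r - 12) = r - 2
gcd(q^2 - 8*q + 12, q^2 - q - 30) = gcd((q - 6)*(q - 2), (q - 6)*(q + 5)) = q - 6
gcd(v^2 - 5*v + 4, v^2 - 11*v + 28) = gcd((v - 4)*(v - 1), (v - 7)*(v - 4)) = v - 4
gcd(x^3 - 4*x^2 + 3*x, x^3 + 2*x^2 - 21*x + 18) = x^2 - 4*x + 3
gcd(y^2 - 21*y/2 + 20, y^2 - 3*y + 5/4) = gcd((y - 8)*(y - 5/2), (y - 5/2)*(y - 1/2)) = y - 5/2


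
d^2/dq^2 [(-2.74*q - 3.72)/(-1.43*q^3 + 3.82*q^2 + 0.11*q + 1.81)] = (33.618156*q^5 + 1.47919200000004*q^4 - 244.305596*q^3 + 407.294736*q^2 - 46.519728*q - 52.442692)/(2.924207*q^9 - 23.434554*q^8 + 61.926579*q^7 - 63.241459*q^6 + 54.560253*q^5 - 77.66712*q^4 + 9.489766*q^3 - 37.609809*q^2 - 1.081113*q - 5.929741)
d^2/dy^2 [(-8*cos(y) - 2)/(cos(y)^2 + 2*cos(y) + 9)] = 8*(18*(1 - cos(2*y))^2*cos(y) - 2*(1 - cos(2*y))^2 + 689*cos(y) - 118*cos(2*y) - 93*cos(3*y) - 4*cos(5*y) + 198)/(4*cos(y) + cos(2*y) + 19)^3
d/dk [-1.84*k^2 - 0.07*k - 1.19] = -3.68*k - 0.07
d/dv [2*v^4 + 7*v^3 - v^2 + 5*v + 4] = 8*v^3 + 21*v^2 - 2*v + 5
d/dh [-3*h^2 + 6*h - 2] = 6 - 6*h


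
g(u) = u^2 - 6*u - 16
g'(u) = 2*u - 6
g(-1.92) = -0.79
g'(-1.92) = -9.84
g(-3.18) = 13.19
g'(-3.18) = -12.36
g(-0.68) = -11.46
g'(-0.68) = -7.36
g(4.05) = -23.90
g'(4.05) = 2.10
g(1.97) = -23.94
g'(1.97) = -2.06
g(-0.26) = -14.37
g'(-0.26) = -6.52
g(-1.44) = -5.29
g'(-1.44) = -8.88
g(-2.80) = 8.64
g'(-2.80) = -11.60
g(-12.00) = 200.00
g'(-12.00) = -30.00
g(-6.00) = 56.00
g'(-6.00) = -18.00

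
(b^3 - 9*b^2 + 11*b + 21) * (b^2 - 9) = b^5 - 9*b^4 + 2*b^3 + 102*b^2 - 99*b - 189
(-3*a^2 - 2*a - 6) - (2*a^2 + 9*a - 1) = -5*a^2 - 11*a - 5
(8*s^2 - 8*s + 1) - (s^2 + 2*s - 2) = 7*s^2 - 10*s + 3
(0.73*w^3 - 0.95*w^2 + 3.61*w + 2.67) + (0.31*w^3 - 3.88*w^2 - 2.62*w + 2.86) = 1.04*w^3 - 4.83*w^2 + 0.99*w + 5.53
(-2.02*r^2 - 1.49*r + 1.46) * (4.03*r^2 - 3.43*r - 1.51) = -8.1406*r^4 + 0.9239*r^3 + 14.0447*r^2 - 2.7579*r - 2.2046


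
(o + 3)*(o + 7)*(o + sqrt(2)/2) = o^3 + sqrt(2)*o^2/2 + 10*o^2 + 5*sqrt(2)*o + 21*o + 21*sqrt(2)/2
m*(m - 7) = m^2 - 7*m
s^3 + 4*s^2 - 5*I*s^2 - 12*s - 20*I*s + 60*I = (s - 2)*(s + 6)*(s - 5*I)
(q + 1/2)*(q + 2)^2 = q^3 + 9*q^2/2 + 6*q + 2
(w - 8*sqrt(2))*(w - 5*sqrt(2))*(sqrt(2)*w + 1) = sqrt(2)*w^3 - 25*w^2 + 67*sqrt(2)*w + 80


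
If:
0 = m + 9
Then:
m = -9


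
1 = 1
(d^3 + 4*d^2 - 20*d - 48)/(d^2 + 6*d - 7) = (d^3 + 4*d^2 - 20*d - 48)/(d^2 + 6*d - 7)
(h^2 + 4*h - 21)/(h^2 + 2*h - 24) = (h^2 + 4*h - 21)/(h^2 + 2*h - 24)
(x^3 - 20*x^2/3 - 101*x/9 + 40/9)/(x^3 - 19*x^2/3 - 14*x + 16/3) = (x + 5/3)/(x + 2)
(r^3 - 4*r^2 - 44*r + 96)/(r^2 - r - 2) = (r^2 - 2*r - 48)/(r + 1)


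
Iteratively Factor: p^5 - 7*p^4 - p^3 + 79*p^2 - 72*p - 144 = (p + 1)*(p^4 - 8*p^3 + 7*p^2 + 72*p - 144) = (p - 4)*(p + 1)*(p^3 - 4*p^2 - 9*p + 36) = (p - 4)*(p + 1)*(p + 3)*(p^2 - 7*p + 12) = (p - 4)*(p - 3)*(p + 1)*(p + 3)*(p - 4)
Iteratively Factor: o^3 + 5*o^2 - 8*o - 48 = (o + 4)*(o^2 + o - 12) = (o - 3)*(o + 4)*(o + 4)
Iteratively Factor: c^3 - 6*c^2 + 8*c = (c)*(c^2 - 6*c + 8) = c*(c - 4)*(c - 2)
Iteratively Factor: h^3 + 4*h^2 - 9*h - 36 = (h - 3)*(h^2 + 7*h + 12) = (h - 3)*(h + 3)*(h + 4)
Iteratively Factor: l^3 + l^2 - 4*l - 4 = (l - 2)*(l^2 + 3*l + 2) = (l - 2)*(l + 1)*(l + 2)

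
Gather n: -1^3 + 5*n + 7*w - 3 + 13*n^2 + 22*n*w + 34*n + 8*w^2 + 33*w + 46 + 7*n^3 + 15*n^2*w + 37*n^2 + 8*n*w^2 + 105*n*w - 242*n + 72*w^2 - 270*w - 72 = 7*n^3 + n^2*(15*w + 50) + n*(8*w^2 + 127*w - 203) + 80*w^2 - 230*w - 30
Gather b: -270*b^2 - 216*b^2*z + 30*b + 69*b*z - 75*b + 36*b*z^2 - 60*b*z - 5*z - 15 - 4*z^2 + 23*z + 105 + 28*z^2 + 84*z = b^2*(-216*z - 270) + b*(36*z^2 + 9*z - 45) + 24*z^2 + 102*z + 90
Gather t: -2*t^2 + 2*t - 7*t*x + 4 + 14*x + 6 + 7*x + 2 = -2*t^2 + t*(2 - 7*x) + 21*x + 12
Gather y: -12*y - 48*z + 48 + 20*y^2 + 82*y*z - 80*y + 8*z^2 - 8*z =20*y^2 + y*(82*z - 92) + 8*z^2 - 56*z + 48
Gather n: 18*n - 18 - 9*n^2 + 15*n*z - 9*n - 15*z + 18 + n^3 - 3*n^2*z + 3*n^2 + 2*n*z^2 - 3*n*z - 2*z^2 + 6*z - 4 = n^3 + n^2*(-3*z - 6) + n*(2*z^2 + 12*z + 9) - 2*z^2 - 9*z - 4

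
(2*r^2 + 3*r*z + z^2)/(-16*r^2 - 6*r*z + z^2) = (r + z)/(-8*r + z)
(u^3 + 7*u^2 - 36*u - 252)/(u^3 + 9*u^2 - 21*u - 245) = (u^2 - 36)/(u^2 + 2*u - 35)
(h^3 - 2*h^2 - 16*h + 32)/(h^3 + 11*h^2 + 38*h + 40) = (h^2 - 6*h + 8)/(h^2 + 7*h + 10)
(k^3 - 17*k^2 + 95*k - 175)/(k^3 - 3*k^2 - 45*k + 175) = (k - 7)/(k + 7)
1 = 1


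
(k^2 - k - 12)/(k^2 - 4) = (k^2 - k - 12)/(k^2 - 4)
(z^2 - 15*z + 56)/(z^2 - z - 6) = (-z^2 + 15*z - 56)/(-z^2 + z + 6)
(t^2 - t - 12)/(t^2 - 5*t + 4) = (t + 3)/(t - 1)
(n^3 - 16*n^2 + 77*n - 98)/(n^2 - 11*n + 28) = (n^2 - 9*n + 14)/(n - 4)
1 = 1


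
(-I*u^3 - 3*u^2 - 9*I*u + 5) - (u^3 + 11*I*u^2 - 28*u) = -u^3 - I*u^3 - 3*u^2 - 11*I*u^2 + 28*u - 9*I*u + 5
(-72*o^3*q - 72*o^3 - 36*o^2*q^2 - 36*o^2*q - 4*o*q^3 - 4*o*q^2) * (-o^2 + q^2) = 72*o^5*q + 72*o^5 + 36*o^4*q^2 + 36*o^4*q - 68*o^3*q^3 - 68*o^3*q^2 - 36*o^2*q^4 - 36*o^2*q^3 - 4*o*q^5 - 4*o*q^4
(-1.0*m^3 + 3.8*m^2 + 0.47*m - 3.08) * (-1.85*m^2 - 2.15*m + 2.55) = 1.85*m^5 - 4.88*m^4 - 11.5895*m^3 + 14.3775*m^2 + 7.8205*m - 7.854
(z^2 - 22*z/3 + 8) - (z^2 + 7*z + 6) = 2 - 43*z/3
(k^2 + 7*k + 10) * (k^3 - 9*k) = k^5 + 7*k^4 + k^3 - 63*k^2 - 90*k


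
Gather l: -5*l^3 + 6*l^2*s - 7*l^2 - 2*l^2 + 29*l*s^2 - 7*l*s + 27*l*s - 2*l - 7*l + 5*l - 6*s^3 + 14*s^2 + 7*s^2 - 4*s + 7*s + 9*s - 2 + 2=-5*l^3 + l^2*(6*s - 9) + l*(29*s^2 + 20*s - 4) - 6*s^3 + 21*s^2 + 12*s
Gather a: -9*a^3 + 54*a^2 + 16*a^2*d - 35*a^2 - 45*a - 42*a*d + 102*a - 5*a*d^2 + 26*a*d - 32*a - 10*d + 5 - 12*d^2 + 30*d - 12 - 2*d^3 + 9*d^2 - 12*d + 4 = -9*a^3 + a^2*(16*d + 19) + a*(-5*d^2 - 16*d + 25) - 2*d^3 - 3*d^2 + 8*d - 3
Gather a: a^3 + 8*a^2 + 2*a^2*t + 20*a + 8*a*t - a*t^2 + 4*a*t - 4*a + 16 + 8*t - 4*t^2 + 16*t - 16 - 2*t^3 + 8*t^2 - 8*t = a^3 + a^2*(2*t + 8) + a*(-t^2 + 12*t + 16) - 2*t^3 + 4*t^2 + 16*t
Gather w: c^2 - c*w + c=c^2 - c*w + c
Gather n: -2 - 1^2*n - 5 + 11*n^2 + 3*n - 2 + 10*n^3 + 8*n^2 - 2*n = 10*n^3 + 19*n^2 - 9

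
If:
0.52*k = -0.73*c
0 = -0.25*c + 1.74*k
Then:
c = 0.00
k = 0.00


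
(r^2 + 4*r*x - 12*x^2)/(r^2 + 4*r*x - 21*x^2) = (r^2 + 4*r*x - 12*x^2)/(r^2 + 4*r*x - 21*x^2)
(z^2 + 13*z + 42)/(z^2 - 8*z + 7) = (z^2 + 13*z + 42)/(z^2 - 8*z + 7)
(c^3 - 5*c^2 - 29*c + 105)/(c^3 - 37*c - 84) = (c^2 + 2*c - 15)/(c^2 + 7*c + 12)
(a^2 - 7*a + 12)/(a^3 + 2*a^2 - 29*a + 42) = (a - 4)/(a^2 + 5*a - 14)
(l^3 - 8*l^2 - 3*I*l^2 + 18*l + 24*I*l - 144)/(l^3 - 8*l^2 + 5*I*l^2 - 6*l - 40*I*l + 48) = (l - 6*I)/(l + 2*I)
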